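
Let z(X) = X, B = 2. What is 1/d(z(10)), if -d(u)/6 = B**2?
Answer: -1/24 ≈ -0.041667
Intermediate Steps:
d(u) = -24 (d(u) = -6*2**2 = -6*4 = -24)
1/d(z(10)) = 1/(-24) = -1/24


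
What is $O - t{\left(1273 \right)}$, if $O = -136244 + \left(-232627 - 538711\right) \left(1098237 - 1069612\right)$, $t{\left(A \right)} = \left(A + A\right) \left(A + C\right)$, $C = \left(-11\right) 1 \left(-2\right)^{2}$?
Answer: $-22082815528$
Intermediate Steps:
$C = -44$ ($C = \left(-11\right) 4 = -44$)
$t{\left(A \right)} = 2 A \left(-44 + A\right)$ ($t{\left(A \right)} = \left(A + A\right) \left(A - 44\right) = 2 A \left(-44 + A\right)$)
$O = -22079686494$ ($O = -136244 - 22079550250 = -22079686494$)
$O - t{\left(1273 \right)} = -22079686494 - 2 \cdot 1273 \left(-44 + 1273\right) = -22079686494 - 2 \cdot 1273 \cdot 1229 = -22079686494 - 3129034 = -22082815528$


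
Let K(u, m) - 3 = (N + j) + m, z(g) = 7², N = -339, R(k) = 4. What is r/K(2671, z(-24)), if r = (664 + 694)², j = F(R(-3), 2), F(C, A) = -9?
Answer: -461041/74 ≈ -6230.3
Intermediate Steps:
z(g) = 49
j = -9
K(u, m) = -345 + m (K(u, m) = 3 + ((-339 - 9) + m) = 3 + (-348 + m) = -345 + m)
r = 1844164 (r = 1358² = 1844164)
r/K(2671, z(-24)) = 1844164/(-345 + 49) = 1844164/(-296) = 1844164*(-1/296) = -461041/74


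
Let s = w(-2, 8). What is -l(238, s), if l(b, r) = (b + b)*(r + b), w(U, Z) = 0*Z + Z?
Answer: -117096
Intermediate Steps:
w(U, Z) = Z (w(U, Z) = 0 + Z = Z)
s = 8
l(b, r) = 2*b*(b + r) (l(b, r) = (2*b)*(b + r) = 2*b*(b + r))
-l(238, s) = -2*238*(238 + 8) = -2*238*246 = -1*117096 = -117096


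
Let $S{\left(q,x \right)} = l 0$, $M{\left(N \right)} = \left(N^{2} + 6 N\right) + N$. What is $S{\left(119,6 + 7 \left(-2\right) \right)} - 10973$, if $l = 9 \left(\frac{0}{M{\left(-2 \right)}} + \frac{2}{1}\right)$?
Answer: $-10973$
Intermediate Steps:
$M{\left(N \right)} = N^{2} + 7 N$
$l = 18$ ($l = 9 \left(\frac{0}{\left(-2\right) \left(7 - 2\right)} + \frac{2}{1}\right) = 9 \left(\frac{0}{\left(-2\right) 5} + 2 \cdot 1\right) = 9 \left(\frac{0}{-10} + 2\right) = 9 \left(0 \left(- \frac{1}{10}\right) + 2\right) = 9 \left(0 + 2\right) = 9 \cdot 2 = 18$)
$S{\left(q,x \right)} = 0$ ($S{\left(q,x \right)} = 18 \cdot 0 = 0$)
$S{\left(119,6 + 7 \left(-2\right) \right)} - 10973 = 0 - 10973 = -10973$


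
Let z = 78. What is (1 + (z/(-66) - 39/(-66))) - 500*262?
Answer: -2881991/22 ≈ -1.3100e+5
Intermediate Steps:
(1 + (z/(-66) - 39/(-66))) - 500*262 = (1 + (78/(-66) - 39/(-66))) - 500*262 = (1 + (78*(-1/66) - 39*(-1/66))) - 131000 = (1 + (-13/11 + 13/22)) - 131000 = (1 - 13/22) - 131000 = 9/22 - 131000 = -2881991/22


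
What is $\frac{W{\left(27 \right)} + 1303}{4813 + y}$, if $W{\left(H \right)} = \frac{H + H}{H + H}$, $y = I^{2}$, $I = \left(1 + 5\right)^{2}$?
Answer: $\frac{1304}{6109} \approx 0.21346$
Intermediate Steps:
$I = 36$ ($I = 6^{2} = 36$)
$y = 1296$ ($y = 36^{2} = 1296$)
$W{\left(H \right)} = 1$ ($W{\left(H \right)} = \frac{2 H}{2 H} = 2 H \frac{1}{2 H} = 1$)
$\frac{W{\left(27 \right)} + 1303}{4813 + y} = \frac{1 + 1303}{4813 + 1296} = \frac{1304}{6109}$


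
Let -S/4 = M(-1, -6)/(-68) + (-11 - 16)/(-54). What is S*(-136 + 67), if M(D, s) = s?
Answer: 2760/17 ≈ 162.35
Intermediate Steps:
S = -40/17 (S = -4*(-6/(-68) + (-11 - 16)/(-54)) = -4*(-6*(-1/68) - 27*(-1/54)) = -4*(3/34 + ½) = -4*10/17 = -40/17 ≈ -2.3529)
S*(-136 + 67) = -40*(-136 + 67)/17 = -40/17*(-69) = 2760/17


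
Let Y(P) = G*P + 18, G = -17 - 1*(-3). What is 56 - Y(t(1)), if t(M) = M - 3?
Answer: 10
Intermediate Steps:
t(M) = -3 + M
G = -14 (G = -17 + 3 = -14)
Y(P) = 18 - 14*P (Y(P) = -14*P + 18 = 18 - 14*P)
56 - Y(t(1)) = 56 - (18 - 14*(-3 + 1)) = 56 - (18 - 14*(-2)) = 56 - (18 + 28) = 56 - 1*46 = 56 - 46 = 10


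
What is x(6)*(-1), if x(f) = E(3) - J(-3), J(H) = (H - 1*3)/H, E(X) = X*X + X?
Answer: -10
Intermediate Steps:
E(X) = X + X**2 (E(X) = X**2 + X = X + X**2)
J(H) = (-3 + H)/H (J(H) = (H - 3)/H = (-3 + H)/H)
x(f) = 10 (x(f) = 3*(1 + 3) - (-3 - 3)/(-3) = 3*4 - (-1)*(-6)/3 = 12 - 1*2 = 12 - 2 = 10)
x(6)*(-1) = 10*(-1) = -10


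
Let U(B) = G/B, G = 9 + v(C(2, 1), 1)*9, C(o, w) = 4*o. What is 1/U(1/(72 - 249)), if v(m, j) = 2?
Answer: -1/4779 ≈ -0.00020925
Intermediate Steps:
G = 27 (G = 9 + 2*9 = 9 + 18 = 27)
U(B) = 27/B
1/U(1/(72 - 249)) = 1/(27/(1/(72 - 249))) = 1/(27/(1/(-177))) = 1/(27/(-1/177)) = 1/(27*(-177)) = 1/(-4779) = -1/4779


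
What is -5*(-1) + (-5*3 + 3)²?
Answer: 149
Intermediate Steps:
-5*(-1) + (-5*3 + 3)² = 5 + (-15 + 3)² = 5 + (-12)² = 5 + 144 = 149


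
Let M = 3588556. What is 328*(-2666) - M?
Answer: -4463004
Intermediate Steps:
328*(-2666) - M = 328*(-2666) - 1*3588556 = -874448 - 3588556 = -4463004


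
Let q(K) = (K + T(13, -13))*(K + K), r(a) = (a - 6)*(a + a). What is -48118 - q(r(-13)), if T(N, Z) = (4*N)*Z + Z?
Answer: 144542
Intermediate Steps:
T(N, Z) = Z + 4*N*Z (T(N, Z) = 4*N*Z + Z = Z + 4*N*Z)
r(a) = 2*a*(-6 + a) (r(a) = (-6 + a)*(2*a) = 2*a*(-6 + a))
q(K) = 2*K*(-689 + K) (q(K) = (K - 13*(1 + 4*13))*(K + K) = (K - 13*(1 + 52))*(2*K) = (K - 13*53)*(2*K) = (K - 689)*(2*K) = (-689 + K)*(2*K) = 2*K*(-689 + K))
-48118 - q(r(-13)) = -48118 - 2*2*(-13)*(-6 - 13)*(-689 + 2*(-13)*(-6 - 13)) = -48118 - 2*2*(-13)*(-19)*(-689 + 2*(-13)*(-19)) = -48118 - 2*494*(-689 + 494) = -48118 - 2*494*(-195) = -48118 - 1*(-192660) = -48118 + 192660 = 144542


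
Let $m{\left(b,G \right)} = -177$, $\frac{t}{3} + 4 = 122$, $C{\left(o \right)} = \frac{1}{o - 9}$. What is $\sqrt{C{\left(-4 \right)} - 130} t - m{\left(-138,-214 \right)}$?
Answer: $177 + \frac{354 i \sqrt{21983}}{13} \approx 177.0 + 4037.4 i$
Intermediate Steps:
$C{\left(o \right)} = \frac{1}{-9 + o}$
$t = 354$ ($t = -12 + 3 \cdot 122 = -12 + 366 = 354$)
$\sqrt{C{\left(-4 \right)} - 130} t - m{\left(-138,-214 \right)} = \sqrt{\frac{1}{-9 - 4} - 130} \cdot 354 - -177 = \sqrt{\frac{1}{-13} - 130} \cdot 354 + 177 = \sqrt{- \frac{1}{13} - 130} \cdot 354 + 177 = \sqrt{- \frac{1691}{13}} \cdot 354 + 177 = \frac{i \sqrt{21983}}{13} \cdot 354 + 177 = \frac{354 i \sqrt{21983}}{13} + 177 = 177 + \frac{354 i \sqrt{21983}}{13}$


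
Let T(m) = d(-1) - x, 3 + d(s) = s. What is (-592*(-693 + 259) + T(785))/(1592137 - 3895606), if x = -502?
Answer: -257426/2303469 ≈ -0.11176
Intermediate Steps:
d(s) = -3 + s
T(m) = 498 (T(m) = (-3 - 1) - 1*(-502) = -4 + 502 = 498)
(-592*(-693 + 259) + T(785))/(1592137 - 3895606) = (-592*(-693 + 259) + 498)/(1592137 - 3895606) = (-592*(-434) + 498)/(-2303469) = (256928 + 498)*(-1/2303469) = 257426*(-1/2303469) = -257426/2303469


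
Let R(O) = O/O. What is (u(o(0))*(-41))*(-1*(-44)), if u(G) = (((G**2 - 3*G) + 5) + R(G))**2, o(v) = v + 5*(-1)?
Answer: -3817264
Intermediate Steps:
o(v) = -5 + v (o(v) = v - 5 = -5 + v)
R(O) = 1
u(G) = (6 + G**2 - 3*G)**2 (u(G) = (((G**2 - 3*G) + 5) + 1)**2 = ((5 + G**2 - 3*G) + 1)**2 = (6 + G**2 - 3*G)**2)
(u(o(0))*(-41))*(-1*(-44)) = ((6 + (-5 + 0)**2 - 3*(-5 + 0))**2*(-41))*(-1*(-44)) = ((6 + (-5)**2 - 3*(-5))**2*(-41))*44 = ((6 + 25 + 15)**2*(-41))*44 = (46**2*(-41))*44 = (2116*(-41))*44 = -86756*44 = -3817264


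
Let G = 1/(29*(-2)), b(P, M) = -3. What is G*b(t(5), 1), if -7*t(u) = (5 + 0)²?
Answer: 3/58 ≈ 0.051724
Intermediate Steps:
t(u) = -25/7 (t(u) = -(5 + 0)²/7 = -⅐*5² = -⅐*25 = -25/7)
G = -1/58 (G = 1/(-58) = -1/58 ≈ -0.017241)
G*b(t(5), 1) = -1/58*(-3) = 3/58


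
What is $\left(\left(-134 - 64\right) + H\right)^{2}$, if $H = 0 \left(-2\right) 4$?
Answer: $39204$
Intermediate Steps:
$H = 0$ ($H = 0 \cdot 4 = 0$)
$\left(\left(-134 - 64\right) + H\right)^{2} = \left(\left(-134 - 64\right) + 0\right)^{2} = \left(-198 + 0\right)^{2} = \left(-198\right)^{2} = 39204$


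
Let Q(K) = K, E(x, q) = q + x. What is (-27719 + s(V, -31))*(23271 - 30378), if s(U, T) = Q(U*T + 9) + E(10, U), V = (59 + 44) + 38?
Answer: 226926510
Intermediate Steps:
V = 141 (V = 103 + 38 = 141)
s(U, T) = 19 + U + T*U (s(U, T) = (U*T + 9) + (U + 10) = (T*U + 9) + (10 + U) = (9 + T*U) + (10 + U) = 19 + U + T*U)
(-27719 + s(V, -31))*(23271 - 30378) = (-27719 + (19 + 141 - 31*141))*(23271 - 30378) = (-27719 + (19 + 141 - 4371))*(-7107) = (-27719 - 4211)*(-7107) = -31930*(-7107) = 226926510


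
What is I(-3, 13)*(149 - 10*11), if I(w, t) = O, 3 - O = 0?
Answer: 117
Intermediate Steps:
O = 3 (O = 3 - 1*0 = 3 + 0 = 3)
I(w, t) = 3
I(-3, 13)*(149 - 10*11) = 3*(149 - 10*11) = 3*(149 - 110) = 3*39 = 117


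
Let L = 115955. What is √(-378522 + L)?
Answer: I*√262567 ≈ 512.41*I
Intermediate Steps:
√(-378522 + L) = √(-378522 + 115955) = √(-262567) = I*√262567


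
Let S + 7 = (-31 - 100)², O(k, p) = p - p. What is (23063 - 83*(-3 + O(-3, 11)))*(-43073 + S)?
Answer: -604223728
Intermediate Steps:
O(k, p) = 0
S = 17154 (S = -7 + (-31 - 100)² = -7 + (-131)² = -7 + 17161 = 17154)
(23063 - 83*(-3 + O(-3, 11)))*(-43073 + S) = (23063 - 83*(-3 + 0))*(-43073 + 17154) = (23063 - 83*(-3))*(-25919) = (23063 + 249)*(-25919) = 23312*(-25919) = -604223728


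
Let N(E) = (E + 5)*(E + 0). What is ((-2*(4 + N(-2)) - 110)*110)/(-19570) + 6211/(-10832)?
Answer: 475185/21198224 ≈ 0.022416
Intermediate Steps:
N(E) = E*(5 + E) (N(E) = (5 + E)*E = E*(5 + E))
((-2*(4 + N(-2)) - 110)*110)/(-19570) + 6211/(-10832) = ((-2*(4 - 2*(5 - 2)) - 110)*110)/(-19570) + 6211/(-10832) = ((-2*(4 - 2*3) - 110)*110)*(-1/19570) + 6211*(-1/10832) = ((-2*(4 - 6) - 110)*110)*(-1/19570) - 6211/10832 = ((-2*(-2) - 110)*110)*(-1/19570) - 6211/10832 = ((4 - 110)*110)*(-1/19570) - 6211/10832 = -106*110*(-1/19570) - 6211/10832 = -11660*(-1/19570) - 6211/10832 = 1166/1957 - 6211/10832 = 475185/21198224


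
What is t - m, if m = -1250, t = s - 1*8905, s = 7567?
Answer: -88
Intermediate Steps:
t = -1338 (t = 7567 - 1*8905 = 7567 - 8905 = -1338)
t - m = -1338 - 1*(-1250) = -1338 + 1250 = -88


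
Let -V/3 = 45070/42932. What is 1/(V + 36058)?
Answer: 21466/773953423 ≈ 2.7736e-5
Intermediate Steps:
V = -67605/21466 (V = -135210/42932 = -3*22535/21466 = -67605/21466 ≈ -3.1494)
1/(V + 36058) = 1/(-67605/21466 + 36058) = 1/(773953423/21466) = 21466/773953423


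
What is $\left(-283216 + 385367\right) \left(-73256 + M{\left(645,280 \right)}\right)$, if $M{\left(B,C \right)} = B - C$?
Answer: $-7445888541$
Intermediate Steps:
$\left(-283216 + 385367\right) \left(-73256 + M{\left(645,280 \right)}\right) = \left(-283216 + 385367\right) \left(-73256 + \left(645 - 280\right)\right) = 102151 \left(-73256 + \left(645 - 280\right)\right) = 102151 \left(-73256 + 365\right) = 102151 \left(-72891\right) = -7445888541$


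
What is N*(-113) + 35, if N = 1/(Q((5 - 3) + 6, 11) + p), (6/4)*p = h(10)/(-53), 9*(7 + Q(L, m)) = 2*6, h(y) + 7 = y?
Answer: 49712/907 ≈ 54.809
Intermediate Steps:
h(y) = -7 + y
Q(L, m) = -17/3 (Q(L, m) = -7 + (2*6)/9 = -7 + (⅑)*12 = -7 + 4/3 = -17/3)
p = -2/53 (p = 2*((-7 + 10)/(-53))/3 = 2*(3*(-1/53))/3 = (⅔)*(-3/53) = -2/53 ≈ -0.037736)
N = -159/907 (N = 1/(-17/3 - 2/53) = 1/(-907/159) = -159/907 ≈ -0.17530)
N*(-113) + 35 = -159/907*(-113) + 35 = 17967/907 + 35 = 49712/907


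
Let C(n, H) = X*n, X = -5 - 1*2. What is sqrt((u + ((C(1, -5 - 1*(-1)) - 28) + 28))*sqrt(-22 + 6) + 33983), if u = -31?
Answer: sqrt(33983 - 152*I) ≈ 184.35 - 0.4123*I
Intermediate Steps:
X = -7 (X = -5 - 2 = -7)
C(n, H) = -7*n
sqrt((u + ((C(1, -5 - 1*(-1)) - 28) + 28))*sqrt(-22 + 6) + 33983) = sqrt((-31 + ((-7*1 - 28) + 28))*sqrt(-22 + 6) + 33983) = sqrt((-31 + ((-7 - 28) + 28))*sqrt(-16) + 33983) = sqrt((-31 + (-35 + 28))*(4*I) + 33983) = sqrt((-31 - 7)*(4*I) + 33983) = sqrt(-152*I + 33983) = sqrt(33983 - 152*I)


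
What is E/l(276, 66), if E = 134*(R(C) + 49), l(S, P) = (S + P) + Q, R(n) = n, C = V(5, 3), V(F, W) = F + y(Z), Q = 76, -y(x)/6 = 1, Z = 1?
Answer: 3216/209 ≈ 15.388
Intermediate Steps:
y(x) = -6 (y(x) = -6*1 = -6)
V(F, W) = -6 + F (V(F, W) = F - 6 = -6 + F)
C = -1 (C = -6 + 5 = -1)
l(S, P) = 76 + P + S (l(S, P) = (S + P) + 76 = (P + S) + 76 = 76 + P + S)
E = 6432 (E = 134*(-1 + 49) = 134*48 = 6432)
E/l(276, 66) = 6432/(76 + 66 + 276) = 6432/418 = 6432*(1/418) = 3216/209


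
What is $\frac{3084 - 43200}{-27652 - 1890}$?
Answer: $\frac{20058}{14771} \approx 1.3579$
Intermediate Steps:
$\frac{3084 - 43200}{-27652 - 1890} = - \frac{40116}{-29542} = \left(-40116\right) \left(- \frac{1}{29542}\right) = \frac{20058}{14771}$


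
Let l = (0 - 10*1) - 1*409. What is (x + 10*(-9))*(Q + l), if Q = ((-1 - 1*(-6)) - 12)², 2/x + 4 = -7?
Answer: 367040/11 ≈ 33367.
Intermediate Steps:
x = -2/11 (x = 2/(-4 - 7) = 2/(-11) = 2*(-1/11) = -2/11 ≈ -0.18182)
Q = 49 (Q = ((-1 + 6) - 12)² = (5 - 12)² = (-7)² = 49)
l = -419 (l = (0 - 10) - 409 = -10 - 409 = -419)
(x + 10*(-9))*(Q + l) = (-2/11 + 10*(-9))*(49 - 419) = (-2/11 - 90)*(-370) = -992/11*(-370) = 367040/11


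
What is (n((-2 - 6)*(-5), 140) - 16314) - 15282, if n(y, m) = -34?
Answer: -31630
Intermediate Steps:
(n((-2 - 6)*(-5), 140) - 16314) - 15282 = (-34 - 16314) - 15282 = -16348 - 15282 = -31630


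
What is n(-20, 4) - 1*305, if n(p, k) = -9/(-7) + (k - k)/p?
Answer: -2126/7 ≈ -303.71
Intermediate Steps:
n(p, k) = 9/7 (n(p, k) = -9*(-⅐) + 0/p = 9/7 + 0 = 9/7)
n(-20, 4) - 1*305 = 9/7 - 1*305 = 9/7 - 305 = -2126/7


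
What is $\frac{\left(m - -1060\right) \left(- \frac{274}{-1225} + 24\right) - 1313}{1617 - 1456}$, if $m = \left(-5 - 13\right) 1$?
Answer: $\frac{29311883}{197225} \approx 148.62$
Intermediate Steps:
$m = -18$ ($m = \left(-18\right) 1 = -18$)
$\frac{\left(m - -1060\right) \left(- \frac{274}{-1225} + 24\right) - 1313}{1617 - 1456} = \frac{\left(-18 - -1060\right) \left(- \frac{274}{-1225} + 24\right) - 1313}{1617 - 1456} = \frac{\left(-18 + \left(-137 + 1197\right)\right) \left(\left(-274\right) \left(- \frac{1}{1225}\right) + 24\right) - 1313}{161} = \left(\left(-18 + 1060\right) \left(\frac{274}{1225} + 24\right) - 1313\right) \frac{1}{161} = \left(1042 \cdot \frac{29674}{1225} - 1313\right) \frac{1}{161} = \left(\frac{30920308}{1225} - 1313\right) \frac{1}{161} = \frac{29311883}{1225} \cdot \frac{1}{161} = \frac{29311883}{197225}$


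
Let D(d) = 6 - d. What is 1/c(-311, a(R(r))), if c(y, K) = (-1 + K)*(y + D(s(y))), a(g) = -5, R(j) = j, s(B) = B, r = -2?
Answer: -1/36 ≈ -0.027778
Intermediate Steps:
c(y, K) = -6 + 6*K (c(y, K) = (-1 + K)*(y + (6 - y)) = (-1 + K)*6 = -6 + 6*K)
1/c(-311, a(R(r))) = 1/(-6 + 6*(-5)) = 1/(-6 - 30) = 1/(-36) = -1/36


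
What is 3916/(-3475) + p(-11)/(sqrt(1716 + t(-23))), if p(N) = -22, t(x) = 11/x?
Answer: -3916/3475 - 2*sqrt(907511)/3587 ≈ -1.6581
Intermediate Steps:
3916/(-3475) + p(-11)/(sqrt(1716 + t(-23))) = 3916/(-3475) - 22/sqrt(1716 + 11/(-23)) = 3916*(-1/3475) - 22/sqrt(1716 + 11*(-1/23)) = -3916/3475 - 22/sqrt(1716 - 11/23) = -3916/3475 - 22*sqrt(907511)/39457 = -3916/3475 - 2*sqrt(907511)/3587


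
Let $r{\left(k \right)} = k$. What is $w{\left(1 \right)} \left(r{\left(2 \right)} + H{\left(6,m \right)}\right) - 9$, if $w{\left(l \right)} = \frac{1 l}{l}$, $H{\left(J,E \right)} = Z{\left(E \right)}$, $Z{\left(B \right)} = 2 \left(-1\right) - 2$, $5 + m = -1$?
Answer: $-11$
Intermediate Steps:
$m = -6$ ($m = -5 - 1 = -6$)
$Z{\left(B \right)} = -4$ ($Z{\left(B \right)} = -2 - 2 = -4$)
$H{\left(J,E \right)} = -4$
$w{\left(l \right)} = 1$ ($w{\left(l \right)} = \frac{l}{l} = 1$)
$w{\left(1 \right)} \left(r{\left(2 \right)} + H{\left(6,m \right)}\right) - 9 = 1 \left(2 - 4\right) - 9 = 1 \left(-2\right) - 9 = -2 - 9 = -11$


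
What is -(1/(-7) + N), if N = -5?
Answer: 36/7 ≈ 5.1429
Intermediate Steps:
-(1/(-7) + N) = -(1/(-7) - 5) = -(-⅐ - 5) = -1*(-36/7) = 36/7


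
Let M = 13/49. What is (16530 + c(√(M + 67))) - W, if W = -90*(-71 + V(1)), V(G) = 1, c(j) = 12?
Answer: 10242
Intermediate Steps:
M = 13/49 (M = 13*(1/49) = 13/49 ≈ 0.26531)
W = 6300 (W = -90*(-71 + 1) = -90*(-70) = 6300)
(16530 + c(√(M + 67))) - W = (16530 + 12) - 1*6300 = 16542 - 6300 = 10242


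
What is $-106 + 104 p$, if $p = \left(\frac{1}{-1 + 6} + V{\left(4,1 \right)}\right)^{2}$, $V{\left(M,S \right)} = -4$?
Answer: $\frac{34894}{25} \approx 1395.8$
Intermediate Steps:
$p = \frac{361}{25}$ ($p = \left(\frac{1}{-1 + 6} - 4\right)^{2} = \left(\frac{1}{5} - 4\right)^{2} = \left(- \frac{19}{5}\right)^{2} = \frac{361}{25} \approx 14.44$)
$-106 + 104 p = -106 + 104 \cdot \frac{361}{25} = -106 + \frac{37544}{25} = \frac{34894}{25}$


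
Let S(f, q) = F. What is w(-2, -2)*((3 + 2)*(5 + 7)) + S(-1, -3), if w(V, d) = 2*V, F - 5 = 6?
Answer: -229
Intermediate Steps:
F = 11 (F = 5 + 6 = 11)
S(f, q) = 11
w(-2, -2)*((3 + 2)*(5 + 7)) + S(-1, -3) = (2*(-2))*((3 + 2)*(5 + 7)) + 11 = -20*12 + 11 = -4*60 + 11 = -240 + 11 = -229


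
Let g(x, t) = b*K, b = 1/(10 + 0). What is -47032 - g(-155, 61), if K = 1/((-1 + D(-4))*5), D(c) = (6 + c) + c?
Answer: -7054799/150 ≈ -47032.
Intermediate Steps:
D(c) = 6 + 2*c
b = ⅒ (b = 1/10 = ⅒ ≈ 0.10000)
K = -1/15 (K = 1/((-1 + (6 + 2*(-4)))*5) = (⅕)/(-1 + (6 - 8)) = (⅕)/(-1 - 2) = (⅕)/(-3) = -⅓*⅕ = -1/15 ≈ -0.066667)
g(x, t) = -1/150 (g(x, t) = (⅒)*(-1/15) = -1/150)
-47032 - g(-155, 61) = -47032 - 1*(-1/150) = -47032 + 1/150 = -7054799/150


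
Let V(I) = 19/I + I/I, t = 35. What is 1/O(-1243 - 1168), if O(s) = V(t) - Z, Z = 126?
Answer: -35/4356 ≈ -0.0080349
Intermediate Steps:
V(I) = 1 + 19/I (V(I) = 19/I + 1 = 1 + 19/I)
O(s) = -4356/35 (O(s) = (19 + 35)/35 - 1*126 = (1/35)*54 - 126 = 54/35 - 126 = -4356/35)
1/O(-1243 - 1168) = 1/(-4356/35) = -35/4356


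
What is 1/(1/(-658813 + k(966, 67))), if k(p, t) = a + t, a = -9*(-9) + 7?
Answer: -658658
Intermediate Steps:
a = 88 (a = 81 + 7 = 88)
k(p, t) = 88 + t
1/(1/(-658813 + k(966, 67))) = 1/(1/(-658813 + (88 + 67))) = 1/(1/(-658813 + 155)) = 1/(1/(-658658)) = 1/(-1/658658) = -658658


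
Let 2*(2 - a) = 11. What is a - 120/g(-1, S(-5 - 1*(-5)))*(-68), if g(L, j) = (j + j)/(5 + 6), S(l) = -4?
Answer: -22447/2 ≈ -11224.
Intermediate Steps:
g(L, j) = 2*j/11 (g(L, j) = (2*j)/11 = (2*j)*(1/11) = 2*j/11)
a = -7/2 (a = 2 - 1/2*11 = 2 - 11/2 = -7/2 ≈ -3.5000)
a - 120/g(-1, S(-5 - 1*(-5)))*(-68) = -7/2 - 120/((2/11)*(-4))*(-68) = -7/2 - 120/(-8/11)*(-68) = -7/2 - 120*(-11/8)*(-68) = -7/2 + 165*(-68) = -7/2 - 11220 = -22447/2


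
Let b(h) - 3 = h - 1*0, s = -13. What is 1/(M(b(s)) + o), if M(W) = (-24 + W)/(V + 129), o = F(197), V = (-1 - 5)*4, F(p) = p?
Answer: 105/20651 ≈ 0.0050845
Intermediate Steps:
V = -24 (V = -6*4 = -24)
o = 197
b(h) = 3 + h (b(h) = 3 + (h - 1*0) = 3 + (h + 0) = 3 + h)
M(W) = -8/35 + W/105 (M(W) = (-24 + W)/(-24 + 129) = (-24 + W)/105 = (-24 + W)*(1/105) = -8/35 + W/105)
1/(M(b(s)) + o) = 1/((-8/35 + (3 - 13)/105) + 197) = 1/((-8/35 + (1/105)*(-10)) + 197) = 1/((-8/35 - 2/21) + 197) = 1/(-34/105 + 197) = 1/(20651/105) = 105/20651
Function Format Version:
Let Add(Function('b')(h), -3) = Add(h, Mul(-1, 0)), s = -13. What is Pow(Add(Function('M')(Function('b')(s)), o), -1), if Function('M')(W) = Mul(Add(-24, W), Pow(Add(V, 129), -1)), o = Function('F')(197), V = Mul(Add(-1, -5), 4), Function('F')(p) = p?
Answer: Rational(105, 20651) ≈ 0.0050845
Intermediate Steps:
V = -24 (V = Mul(-6, 4) = -24)
o = 197
Function('b')(h) = Add(3, h) (Function('b')(h) = Add(3, Add(h, Mul(-1, 0))) = Add(3, Add(h, 0)) = Add(3, h))
Function('M')(W) = Add(Rational(-8, 35), Mul(Rational(1, 105), W)) (Function('M')(W) = Mul(Add(-24, W), Pow(Add(-24, 129), -1)) = Mul(Add(-24, W), Pow(105, -1)) = Mul(Add(-24, W), Rational(1, 105)) = Add(Rational(-8, 35), Mul(Rational(1, 105), W)))
Pow(Add(Function('M')(Function('b')(s)), o), -1) = Pow(Add(Add(Rational(-8, 35), Mul(Rational(1, 105), Add(3, -13))), 197), -1) = Pow(Add(Add(Rational(-8, 35), Mul(Rational(1, 105), -10)), 197), -1) = Pow(Add(Add(Rational(-8, 35), Rational(-2, 21)), 197), -1) = Pow(Add(Rational(-34, 105), 197), -1) = Pow(Rational(20651, 105), -1) = Rational(105, 20651)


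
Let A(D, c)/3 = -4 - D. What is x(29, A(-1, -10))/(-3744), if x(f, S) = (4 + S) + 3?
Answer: 1/1872 ≈ 0.00053419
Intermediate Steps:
A(D, c) = -12 - 3*D (A(D, c) = 3*(-4 - D) = -12 - 3*D)
x(f, S) = 7 + S
x(29, A(-1, -10))/(-3744) = (7 + (-12 - 3*(-1)))/(-3744) = (7 + (-12 + 3))*(-1/3744) = (7 - 9)*(-1/3744) = -2*(-1/3744) = 1/1872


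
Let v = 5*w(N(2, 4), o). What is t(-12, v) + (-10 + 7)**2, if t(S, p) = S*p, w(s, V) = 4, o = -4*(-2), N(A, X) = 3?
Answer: -231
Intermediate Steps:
o = 8
v = 20 (v = 5*4 = 20)
t(-12, v) + (-10 + 7)**2 = -12*20 + (-10 + 7)**2 = -240 + (-3)**2 = -240 + 9 = -231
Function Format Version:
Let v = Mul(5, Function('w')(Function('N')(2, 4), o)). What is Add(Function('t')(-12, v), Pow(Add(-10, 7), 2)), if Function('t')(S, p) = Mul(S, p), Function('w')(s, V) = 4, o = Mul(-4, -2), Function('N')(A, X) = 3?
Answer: -231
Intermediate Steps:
o = 8
v = 20 (v = Mul(5, 4) = 20)
Add(Function('t')(-12, v), Pow(Add(-10, 7), 2)) = Add(Mul(-12, 20), Pow(Add(-10, 7), 2)) = Add(-240, Pow(-3, 2)) = Add(-240, 9) = -231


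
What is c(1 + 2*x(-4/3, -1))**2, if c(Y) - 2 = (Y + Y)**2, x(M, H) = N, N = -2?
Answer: 1444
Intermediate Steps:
x(M, H) = -2
c(Y) = 2 + 4*Y**2 (c(Y) = 2 + (Y + Y)**2 = 2 + (2*Y)**2 = 2 + 4*Y**2)
c(1 + 2*x(-4/3, -1))**2 = (2 + 4*(1 + 2*(-2))**2)**2 = (2 + 4*(1 - 4)**2)**2 = (2 + 4*(-3)**2)**2 = (2 + 4*9)**2 = (2 + 36)**2 = 38**2 = 1444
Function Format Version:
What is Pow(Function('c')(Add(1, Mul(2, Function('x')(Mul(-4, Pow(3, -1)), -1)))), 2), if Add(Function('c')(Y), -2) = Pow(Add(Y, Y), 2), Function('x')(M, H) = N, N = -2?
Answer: 1444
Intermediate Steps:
Function('x')(M, H) = -2
Function('c')(Y) = Add(2, Mul(4, Pow(Y, 2))) (Function('c')(Y) = Add(2, Pow(Add(Y, Y), 2)) = Add(2, Pow(Mul(2, Y), 2)) = Add(2, Mul(4, Pow(Y, 2))))
Pow(Function('c')(Add(1, Mul(2, Function('x')(Mul(-4, Pow(3, -1)), -1)))), 2) = Pow(Add(2, Mul(4, Pow(Add(1, Mul(2, -2)), 2))), 2) = Pow(Add(2, Mul(4, Pow(Add(1, -4), 2))), 2) = Pow(Add(2, Mul(4, Pow(-3, 2))), 2) = Pow(Add(2, Mul(4, 9)), 2) = Pow(Add(2, 36), 2) = Pow(38, 2) = 1444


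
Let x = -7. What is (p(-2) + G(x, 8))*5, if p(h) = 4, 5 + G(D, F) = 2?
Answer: 5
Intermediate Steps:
G(D, F) = -3 (G(D, F) = -5 + 2 = -3)
(p(-2) + G(x, 8))*5 = (4 - 3)*5 = 1*5 = 5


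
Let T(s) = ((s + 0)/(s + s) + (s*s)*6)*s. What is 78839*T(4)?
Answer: 30431854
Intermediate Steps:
T(s) = s*(1/2 + 6*s**2) (T(s) = (s/((2*s)) + s**2*6)*s = (s*(1/(2*s)) + 6*s**2)*s = (1/2 + 6*s**2)*s = s*(1/2 + 6*s**2))
78839*T(4) = 78839*((1/2)*4 + 6*4**3) = 78839*(2 + 6*64) = 78839*(2 + 384) = 78839*386 = 30431854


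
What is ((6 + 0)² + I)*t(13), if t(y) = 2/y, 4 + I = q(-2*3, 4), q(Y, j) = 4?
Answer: 72/13 ≈ 5.5385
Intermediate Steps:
I = 0 (I = -4 + 4 = 0)
((6 + 0)² + I)*t(13) = ((6 + 0)² + 0)*(2/13) = (6² + 0)*(2*(1/13)) = (36 + 0)*(2/13) = 36*(2/13) = 72/13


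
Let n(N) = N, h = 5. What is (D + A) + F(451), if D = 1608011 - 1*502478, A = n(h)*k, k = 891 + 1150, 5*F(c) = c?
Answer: 5579141/5 ≈ 1.1158e+6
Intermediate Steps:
F(c) = c/5
k = 2041
A = 10205 (A = 5*2041 = 10205)
D = 1105533 (D = 1608011 - 502478 = 1105533)
(D + A) + F(451) = (1105533 + 10205) + (⅕)*451 = 1115738 + 451/5 = 5579141/5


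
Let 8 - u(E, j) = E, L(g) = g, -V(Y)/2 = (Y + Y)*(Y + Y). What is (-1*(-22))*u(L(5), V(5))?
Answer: 66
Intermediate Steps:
V(Y) = -8*Y**2 (V(Y) = -2*(Y + Y)*(Y + Y) = -2*2*Y*2*Y = -8*Y**2)
u(E, j) = 8 - E
(-1*(-22))*u(L(5), V(5)) = (-1*(-22))*(8 - 1*5) = 22*(8 - 5) = 22*3 = 66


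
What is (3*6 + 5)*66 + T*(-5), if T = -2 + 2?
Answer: 1518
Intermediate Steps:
T = 0
(3*6 + 5)*66 + T*(-5) = (3*6 + 5)*66 + 0*(-5) = (18 + 5)*66 + 0 = 23*66 + 0 = 1518 + 0 = 1518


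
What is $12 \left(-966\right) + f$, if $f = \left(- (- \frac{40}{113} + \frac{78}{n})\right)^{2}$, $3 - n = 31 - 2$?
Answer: $- \frac{147874607}{12769} \approx -11581.0$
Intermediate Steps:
$n = -26$ ($n = 3 - \left(31 - 2\right) = 3 - 29 = -26$)
$f = \frac{143641}{12769}$ ($f = \left(- (- \frac{40}{113} + \frac{78}{-26})\right)^{2} = \left(- (\left(-40\right) \frac{1}{113} + 78 \left(- \frac{1}{26}\right))\right)^{2} = \left(- (- \frac{40}{113} - 3)\right)^{2} = \left(\left(-1\right) \left(- \frac{379}{113}\right)\right)^{2} = \left(\frac{379}{113}\right)^{2} = \frac{143641}{12769} \approx 11.249$)
$12 \left(-966\right) + f = 12 \left(-966\right) + \frac{143641}{12769} = -11592 + \frac{143641}{12769} = - \frac{147874607}{12769}$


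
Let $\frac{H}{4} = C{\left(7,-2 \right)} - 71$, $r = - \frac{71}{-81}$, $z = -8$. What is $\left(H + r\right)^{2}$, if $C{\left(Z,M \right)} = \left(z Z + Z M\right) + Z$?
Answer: $\frac{1878789025}{6561} \approx 2.8636 \cdot 10^{5}$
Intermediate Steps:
$r = \frac{71}{81}$ ($r = \left(-71\right) \left(- \frac{1}{81}\right) = \frac{71}{81} \approx 0.87654$)
$C{\left(Z,M \right)} = - 7 Z + M Z$ ($C{\left(Z,M \right)} = \left(- 8 Z + Z M\right) + Z = \left(- 8 Z + M Z\right) + Z = - 7 Z + M Z$)
$H = -536$ ($H = 4 \left(7 \left(-7 - 2\right) - 71\right) = 4 \left(7 \left(-9\right) - 71\right) = 4 \left(-63 - 71\right) = 4 \left(-134\right) = -536$)
$\left(H + r\right)^{2} = \left(-536 + \frac{71}{81}\right)^{2} = \left(- \frac{43345}{81}\right)^{2} = \frac{1878789025}{6561}$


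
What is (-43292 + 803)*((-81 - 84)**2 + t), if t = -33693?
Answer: 274818852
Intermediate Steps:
(-43292 + 803)*((-81 - 84)**2 + t) = (-43292 + 803)*((-81 - 84)**2 - 33693) = -42489*((-165)**2 - 33693) = -42489*(27225 - 33693) = -42489*(-6468) = 274818852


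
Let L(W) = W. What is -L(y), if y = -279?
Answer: 279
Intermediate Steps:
-L(y) = -1*(-279) = 279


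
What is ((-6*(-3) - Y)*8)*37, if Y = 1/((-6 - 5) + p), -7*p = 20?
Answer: 518888/97 ≈ 5349.4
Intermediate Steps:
p = -20/7 (p = -⅐*20 = -20/7 ≈ -2.8571)
Y = -7/97 (Y = 1/((-6 - 5) - 20/7) = 1/(-11 - 20/7) = 1/(-97/7) = -7/97 ≈ -0.072165)
((-6*(-3) - Y)*8)*37 = ((-6*(-3) - 1*(-7/97))*8)*37 = ((18 + 7/97)*8)*37 = ((1753/97)*8)*37 = (14024/97)*37 = 518888/97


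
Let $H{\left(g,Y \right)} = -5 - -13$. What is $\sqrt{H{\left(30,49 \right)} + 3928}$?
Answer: $4 \sqrt{246} \approx 62.738$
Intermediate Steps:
$H{\left(g,Y \right)} = 8$ ($H{\left(g,Y \right)} = -5 + 13 = 8$)
$\sqrt{H{\left(30,49 \right)} + 3928} = \sqrt{8 + 3928} = \sqrt{3936} = 4 \sqrt{246}$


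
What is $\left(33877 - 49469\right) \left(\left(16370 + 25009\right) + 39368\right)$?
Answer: $-1259007224$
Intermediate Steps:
$\left(33877 - 49469\right) \left(\left(16370 + 25009\right) + 39368\right) = - 15592 \left(41379 + 39368\right) = \left(-15592\right) 80747 = -1259007224$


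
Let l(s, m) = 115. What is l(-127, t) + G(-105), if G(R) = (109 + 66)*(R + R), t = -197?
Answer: -36635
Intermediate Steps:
G(R) = 350*R (G(R) = 175*(2*R) = 350*R)
l(-127, t) + G(-105) = 115 + 350*(-105) = 115 - 36750 = -36635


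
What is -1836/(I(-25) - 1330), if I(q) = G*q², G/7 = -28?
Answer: 918/61915 ≈ 0.014827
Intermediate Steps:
G = -196 (G = 7*(-28) = -196)
I(q) = -196*q²
-1836/(I(-25) - 1330) = -1836/(-196*(-25)² - 1330) = -1836/(-196*625 - 1330) = -1836/(-122500 - 1330) = -1836/(-123830) = -1/123830*(-1836) = 918/61915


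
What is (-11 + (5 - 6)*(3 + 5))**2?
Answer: 361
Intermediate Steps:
(-11 + (5 - 6)*(3 + 5))**2 = (-11 - 1*8)**2 = (-11 - 8)**2 = (-19)**2 = 361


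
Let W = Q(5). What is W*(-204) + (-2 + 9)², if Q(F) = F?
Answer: -971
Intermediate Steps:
W = 5
W*(-204) + (-2 + 9)² = 5*(-204) + (-2 + 9)² = -1020 + 7² = -1020 + 49 = -971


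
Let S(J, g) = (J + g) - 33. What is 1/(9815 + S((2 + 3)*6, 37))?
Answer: 1/9849 ≈ 0.00010153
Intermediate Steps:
S(J, g) = -33 + J + g
1/(9815 + S((2 + 3)*6, 37)) = 1/(9815 + (-33 + (2 + 3)*6 + 37)) = 1/(9815 + (-33 + 5*6 + 37)) = 1/(9815 + (-33 + 30 + 37)) = 1/(9815 + 34) = 1/9849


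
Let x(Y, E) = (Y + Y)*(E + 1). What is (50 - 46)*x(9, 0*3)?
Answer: 72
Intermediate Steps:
x(Y, E) = 2*Y*(1 + E) (x(Y, E) = (2*Y)*(1 + E) = 2*Y*(1 + E))
(50 - 46)*x(9, 0*3) = (50 - 46)*(2*9*(1 + 0*3)) = 4*(2*9*(1 + 0)) = 4*(2*9*1) = 4*18 = 72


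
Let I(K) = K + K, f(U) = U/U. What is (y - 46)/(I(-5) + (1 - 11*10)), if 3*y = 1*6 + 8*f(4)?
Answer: 124/357 ≈ 0.34734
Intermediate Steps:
f(U) = 1
I(K) = 2*K
y = 14/3 (y = (1*6 + 8*1)/3 = (6 + 8)/3 = (1/3)*14 = 14/3 ≈ 4.6667)
(y - 46)/(I(-5) + (1 - 11*10)) = (14/3 - 46)/(2*(-5) + (1 - 11*10)) = -124/(3*(-10 + (1 - 110))) = -124/(3*(-10 - 109)) = -124/3/(-119) = -124/3*(-1/119) = 124/357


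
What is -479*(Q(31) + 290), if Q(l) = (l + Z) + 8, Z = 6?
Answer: -160465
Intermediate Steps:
Q(l) = 14 + l (Q(l) = (l + 6) + 8 = (6 + l) + 8 = 14 + l)
-479*(Q(31) + 290) = -479*((14 + 31) + 290) = -479*(45 + 290) = -479*335 = -160465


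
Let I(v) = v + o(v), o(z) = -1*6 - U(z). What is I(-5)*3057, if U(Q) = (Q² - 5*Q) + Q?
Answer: -171192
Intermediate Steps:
U(Q) = Q² - 4*Q
o(z) = -6 - z*(-4 + z) (o(z) = -1*6 - z*(-4 + z) = -6 - z*(-4 + z))
I(v) = -6 + v - v*(-4 + v) (I(v) = v + (-6 - v*(-4 + v)) = -6 + v - v*(-4 + v))
I(-5)*3057 = (-6 - 5 - 1*(-5)*(-4 - 5))*3057 = (-6 - 5 - 1*(-5)*(-9))*3057 = (-6 - 5 - 45)*3057 = -56*3057 = -171192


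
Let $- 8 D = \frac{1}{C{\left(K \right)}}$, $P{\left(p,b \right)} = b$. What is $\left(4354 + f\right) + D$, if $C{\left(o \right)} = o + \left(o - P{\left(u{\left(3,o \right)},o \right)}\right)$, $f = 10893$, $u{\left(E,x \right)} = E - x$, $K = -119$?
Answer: $\frac{14515145}{952} \approx 15247.0$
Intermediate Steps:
$C{\left(o \right)} = o$ ($C{\left(o \right)} = o + \left(o - o\right) = o + 0 = o$)
$D = \frac{1}{952}$ ($D = - \frac{1}{8 \left(-119\right)} = \left(- \frac{1}{8}\right) \left(- \frac{1}{119}\right) = \frac{1}{952} \approx 0.0010504$)
$\left(4354 + f\right) + D = \left(4354 + 10893\right) + \frac{1}{952} = 15247 + \frac{1}{952} = \frac{14515145}{952}$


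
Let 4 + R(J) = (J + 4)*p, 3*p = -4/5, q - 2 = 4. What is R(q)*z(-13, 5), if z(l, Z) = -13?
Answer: 260/3 ≈ 86.667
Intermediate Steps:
q = 6 (q = 2 + 4 = 6)
p = -4/15 (p = (-4/5)/3 = (-4*1/5)/3 = (1/3)*(-4/5) = -4/15 ≈ -0.26667)
R(J) = -76/15 - 4*J/15 (R(J) = -4 + (J + 4)*(-4/15) = -4 + (4 + J)*(-4/15) = -4 + (-16/15 - 4*J/15) = -76/15 - 4*J/15)
R(q)*z(-13, 5) = (-76/15 - 4/15*6)*(-13) = (-76/15 - 8/5)*(-13) = -20/3*(-13) = 260/3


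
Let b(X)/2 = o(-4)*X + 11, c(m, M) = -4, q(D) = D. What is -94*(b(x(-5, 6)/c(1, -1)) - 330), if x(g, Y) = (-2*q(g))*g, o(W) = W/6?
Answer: 91556/3 ≈ 30519.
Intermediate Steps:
o(W) = W/6 (o(W) = W*(⅙) = W/6)
x(g, Y) = -2*g² (x(g, Y) = (-2*g)*g = -2*g²)
b(X) = 22 - 4*X/3 (b(X) = 2*(((⅙)*(-4))*X + 11) = 2*(-2*X/3 + 11) = 2*(11 - 2*X/3) = 22 - 4*X/3)
-94*(b(x(-5, 6)/c(1, -1)) - 330) = -94*((22 - 4*(-2*(-5)²)/(3*(-4))) - 330) = -94*((22 - 4*(-2*25)*(-1)/(3*4)) - 330) = -94*((22 - (-200)*(-1)/(3*4)) - 330) = -94*((22 - 4/3*25/2) - 330) = -94*((22 - 50/3) - 330) = -94*(16/3 - 330) = -94*(-974/3) = 91556/3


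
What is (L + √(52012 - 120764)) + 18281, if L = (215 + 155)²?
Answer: 155181 + 4*I*√4297 ≈ 1.5518e+5 + 262.21*I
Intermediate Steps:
L = 136900 (L = 370² = 136900)
(L + √(52012 - 120764)) + 18281 = (136900 + √(52012 - 120764)) + 18281 = (136900 + √(-68752)) + 18281 = (136900 + 4*I*√4297) + 18281 = 155181 + 4*I*√4297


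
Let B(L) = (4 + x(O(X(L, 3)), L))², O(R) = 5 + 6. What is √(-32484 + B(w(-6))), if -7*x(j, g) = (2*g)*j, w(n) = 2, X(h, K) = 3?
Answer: 2*I*√397865/7 ≈ 180.22*I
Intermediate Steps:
O(R) = 11
x(j, g) = -2*g*j/7
B(L) = (4 - 22*L/7)² (B(L) = (4 - 2/7*L*11)² = (4 - 22*L/7)²)
√(-32484 + B(w(-6))) = √(-32484 + 4*(-14 + 11*2)²/49) = √(-32484 + 4*(-14 + 22)²/49) = √(-32484 + (4/49)*8²) = √(-32484 + (4/49)*64) = √(-32484 + 256/49) = √(-1591460/49) = 2*I*√397865/7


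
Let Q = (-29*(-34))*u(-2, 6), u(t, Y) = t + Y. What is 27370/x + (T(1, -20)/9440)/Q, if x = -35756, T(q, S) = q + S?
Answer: -36393678663/47544446720 ≈ -0.76547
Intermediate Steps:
T(q, S) = S + q
u(t, Y) = Y + t
Q = 3944 (Q = (-29*(-34))*(6 - 2) = 986*4 = 3944)
27370/x + (T(1, -20)/9440)/Q = 27370/(-35756) + ((-20 + 1)/9440)/3944 = 27370*(-1/35756) - 19*1/9440*(1/3944) = -1955/2554 - 19/9440*1/3944 = -1955/2554 - 19/37231360 = -36393678663/47544446720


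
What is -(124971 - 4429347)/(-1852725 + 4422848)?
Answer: 4304376/2570123 ≈ 1.6748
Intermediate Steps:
-(124971 - 4429347)/(-1852725 + 4422848) = -(-4304376)/2570123 = -1*(-4304376/2570123) = 4304376/2570123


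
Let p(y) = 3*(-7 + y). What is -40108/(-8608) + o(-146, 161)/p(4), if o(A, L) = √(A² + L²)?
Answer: 10027/2152 - √47237/9 ≈ -19.490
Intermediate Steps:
p(y) = -21 + 3*y
-40108/(-8608) + o(-146, 161)/p(4) = -40108/(-8608) + √((-146)² + 161²)/(-21 + 3*4) = -40108*(-1/8608) + √(21316 + 25921)/(-21 + 12) = 10027/2152 + √47237/(-9) = 10027/2152 + √47237*(-⅑) = 10027/2152 - √47237/9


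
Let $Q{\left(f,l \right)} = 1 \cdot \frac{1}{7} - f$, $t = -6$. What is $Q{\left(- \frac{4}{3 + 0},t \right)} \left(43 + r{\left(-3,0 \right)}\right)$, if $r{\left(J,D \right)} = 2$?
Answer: $\frac{465}{7} \approx 66.429$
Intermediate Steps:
$Q{\left(f,l \right)} = \frac{1}{7} - f$ ($Q{\left(f,l \right)} = 1 \cdot \frac{1}{7} - f = \frac{1}{7} - f$)
$Q{\left(- \frac{4}{3 + 0},t \right)} \left(43 + r{\left(-3,0 \right)}\right) = \left(\frac{1}{7} - - \frac{4}{3 + 0}\right) \left(43 + 2\right) = \left(\frac{1}{7} - - \frac{4}{3}\right) 45 = \left(\frac{1}{7} + \frac{4}{3}\right) 45 = \frac{31}{21} \cdot 45 = \frac{465}{7}$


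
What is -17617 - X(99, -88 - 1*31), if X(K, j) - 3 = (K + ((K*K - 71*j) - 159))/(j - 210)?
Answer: -5778790/329 ≈ -17565.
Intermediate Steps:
X(K, j) = 3 + (-159 + K + K**2 - 71*j)/(-210 + j) (X(K, j) = 3 + (K + ((K*K - 71*j) - 159))/(j - 210) = 3 + (K + ((K**2 - 71*j) - 159))/(-210 + j) = 3 + (K + (-159 + K**2 - 71*j))/(-210 + j) = 3 + (-159 + K + K**2 - 71*j)/(-210 + j))
-17617 - X(99, -88 - 1*31) = -17617 - (-789 + 99 + 99**2 - 68*(-88 - 1*31))/(-210 + (-88 - 1*31)) = -17617 - (-789 + 99 + 9801 - 68*(-88 - 31))/(-210 + (-88 - 31)) = -17617 - (-789 + 99 + 9801 - 68*(-119))/(-210 - 119) = -17617 - (-789 + 99 + 9801 + 8092)/(-329) = -17617 - (-1)*17203/329 = -17617 - 1*(-17203/329) = -17617 + 17203/329 = -5778790/329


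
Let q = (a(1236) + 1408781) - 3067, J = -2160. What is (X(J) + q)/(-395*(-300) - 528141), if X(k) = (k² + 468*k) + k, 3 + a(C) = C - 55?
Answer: -1686484/136547 ≈ -12.351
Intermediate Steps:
a(C) = -58 + C (a(C) = -3 + (C - 55) = -3 + (-55 + C) = -58 + C)
q = 1406892 (q = ((-58 + 1236) + 1408781) - 3067 = (1178 + 1408781) - 3067 = 1409959 - 3067 = 1406892)
X(k) = k² + 469*k
(X(J) + q)/(-395*(-300) - 528141) = (-2160*(469 - 2160) + 1406892)/(-395*(-300) - 528141) = (-2160*(-1691) + 1406892)/(118500 - 528141) = (3652560 + 1406892)/(-409641) = 5059452*(-1/409641) = -1686484/136547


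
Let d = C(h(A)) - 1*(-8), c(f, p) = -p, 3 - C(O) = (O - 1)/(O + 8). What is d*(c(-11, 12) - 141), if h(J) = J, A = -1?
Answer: -12087/7 ≈ -1726.7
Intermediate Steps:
C(O) = 3 - (-1 + O)/(8 + O) (C(O) = 3 - (O - 1)/(O + 8) = 3 - (-1 + O)/(8 + O))
d = 79/7 (d = (25 + 2*(-1))/(8 - 1) - 1*(-8) = (25 - 2)/7 + 8 = (⅐)*23 + 8 = 23/7 + 8 = 79/7 ≈ 11.286)
d*(c(-11, 12) - 141) = 79*(-1*12 - 141)/7 = 79*(-12 - 141)/7 = (79/7)*(-153) = -12087/7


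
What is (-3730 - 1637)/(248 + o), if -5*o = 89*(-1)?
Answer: -8945/443 ≈ -20.192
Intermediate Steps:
o = 89/5 (o = -89*(-1)/5 = -⅕*(-89) = 89/5 ≈ 17.800)
(-3730 - 1637)/(248 + o) = (-3730 - 1637)/(248 + 89/5) = -5367/1329/5 = -5367*5/1329 = -8945/443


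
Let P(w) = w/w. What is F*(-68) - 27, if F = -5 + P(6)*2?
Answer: 177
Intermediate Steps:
P(w) = 1
F = -3 (F = -5 + 1*2 = -5 + 2 = -3)
F*(-68) - 27 = -3*(-68) - 27 = 204 - 27 = 177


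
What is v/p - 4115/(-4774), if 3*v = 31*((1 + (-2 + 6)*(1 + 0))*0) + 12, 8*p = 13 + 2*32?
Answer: 6099/4774 ≈ 1.2775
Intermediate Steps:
p = 77/8 (p = (13 + 2*32)/8 = (13 + 64)/8 = (⅛)*77 = 77/8 ≈ 9.6250)
v = 4 (v = (31*((1 + (-2 + 6)*(1 + 0))*0) + 12)/3 = (31*((1 + 4*1)*0) + 12)/3 = (31*((1 + 4)*0) + 12)/3 = (31*(5*0) + 12)/3 = (31*0 + 12)/3 = (0 + 12)/3 = (⅓)*12 = 4)
v/p - 4115/(-4774) = 4/(77/8) - 4115/(-4774) = 4*(8/77) - 4115*(-1/4774) = 32/77 + 4115/4774 = 6099/4774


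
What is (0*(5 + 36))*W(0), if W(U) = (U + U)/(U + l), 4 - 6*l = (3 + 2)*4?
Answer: 0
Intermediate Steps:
l = -8/3 (l = ⅔ - (3 + 2)*4/6 = ⅔ - 5*4/6 = ⅔ - ⅙*20 = ⅔ - 10/3 = -8/3 ≈ -2.6667)
W(U) = 2*U/(-8/3 + U) (W(U) = (U + U)/(U - 8/3) = (2*U)/(-8/3 + U) = 2*U/(-8/3 + U))
(0*(5 + 36))*W(0) = (0*(5 + 36))*(6*0/(-8 + 3*0)) = (0*41)*(6*0/(-8 + 0)) = 0*(6*0/(-8)) = 0*(6*0*(-⅛)) = 0*0 = 0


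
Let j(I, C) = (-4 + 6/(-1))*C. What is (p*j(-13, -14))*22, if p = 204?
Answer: 628320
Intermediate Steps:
j(I, C) = -10*C (j(I, C) = (-4 + 6*(-1))*C = (-4 - 6)*C = -10*C)
(p*j(-13, -14))*22 = (204*(-10*(-14)))*22 = (204*140)*22 = 28560*22 = 628320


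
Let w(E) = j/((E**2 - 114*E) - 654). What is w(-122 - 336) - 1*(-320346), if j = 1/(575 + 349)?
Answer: 77351234648689/241461528 ≈ 3.2035e+5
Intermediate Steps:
j = 1/924 ≈ 0.0010823
w(E) = 1/(924*(-654 + E**2 - 114*E)) (w(E) = 1/(924*((E**2 - 114*E) - 654)) = 1/(924*(-654 + E**2 - 114*E)))
w(-122 - 336) - 1*(-320346) = 1/(924*(-654 + (-122 - 336)**2 - 114*(-122 - 336))) - 1*(-320346) = 1/(924*(-654 + (-458)**2 - 114*(-458))) + 320346 = 1/(924*(-654 + 209764 + 52212)) + 320346 = (1/924)/261322 + 320346 = (1/924)*(1/261322) + 320346 = 1/241461528 + 320346 = 77351234648689/241461528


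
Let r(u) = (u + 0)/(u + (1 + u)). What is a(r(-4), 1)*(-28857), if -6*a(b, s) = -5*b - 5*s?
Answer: -529045/14 ≈ -37789.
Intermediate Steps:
r(u) = u/(1 + 2*u)
a(b, s) = 5*b/6 + 5*s/6 (a(b, s) = -(-5*b - 5*s)/6 = 5*b/6 + 5*s/6)
a(r(-4), 1)*(-28857) = (5*(-4/(1 + 2*(-4)))/6 + (⅚)*1)*(-28857) = (5*(-4/(1 - 8))/6 + ⅚)*(-28857) = (5*(-4/(-7))/6 + ⅚)*(-28857) = (5*(-4*(-⅐))/6 + ⅚)*(-28857) = ((⅚)*(4/7) + ⅚)*(-28857) = (10/21 + ⅚)*(-28857) = (55/42)*(-28857) = -529045/14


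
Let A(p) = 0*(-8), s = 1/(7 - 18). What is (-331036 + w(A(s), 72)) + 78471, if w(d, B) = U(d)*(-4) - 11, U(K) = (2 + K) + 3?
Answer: -252596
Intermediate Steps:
s = -1/11 (s = 1/(-11) = -1/11 ≈ -0.090909)
U(K) = 5 + K
A(p) = 0
w(d, B) = -31 - 4*d (w(d, B) = (5 + d)*(-4) - 11 = (-20 - 4*d) - 11 = -31 - 4*d)
(-331036 + w(A(s), 72)) + 78471 = (-331036 + (-31 - 4*0)) + 78471 = (-331036 + (-31 + 0)) + 78471 = (-331036 - 31) + 78471 = -331067 + 78471 = -252596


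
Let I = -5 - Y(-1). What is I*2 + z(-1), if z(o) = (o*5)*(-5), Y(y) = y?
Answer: 17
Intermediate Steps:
z(o) = -25*o (z(o) = (5*o)*(-5) = -25*o)
I = -4 (I = -5 - 1*(-1) = -5 + 1 = -4)
I*2 + z(-1) = -4*2 - 25*(-1) = -8 + 25 = 17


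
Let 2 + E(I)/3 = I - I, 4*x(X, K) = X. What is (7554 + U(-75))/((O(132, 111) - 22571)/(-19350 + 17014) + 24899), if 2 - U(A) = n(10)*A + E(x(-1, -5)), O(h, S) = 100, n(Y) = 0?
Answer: 17664832/58186535 ≈ 0.30359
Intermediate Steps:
x(X, K) = X/4
E(I) = -6 (E(I) = -6 + 3*(I - I) = -6 + 3*0 = -6 + 0 = -6)
U(A) = 8 (U(A) = 2 - (0*A - 6) = 2 - (0 - 6) = 2 - 1*(-6) = 2 + 6 = 8)
(7554 + U(-75))/((O(132, 111) - 22571)/(-19350 + 17014) + 24899) = (7554 + 8)/((100 - 22571)/(-19350 + 17014) + 24899) = 7562/(-22471/(-2336) + 24899) = 7562/(-22471*(-1/2336) + 24899) = 7562/(22471/2336 + 24899) = 7562/(58186535/2336) = 7562*(2336/58186535) = 17664832/58186535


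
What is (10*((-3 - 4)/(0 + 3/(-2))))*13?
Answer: 1820/3 ≈ 606.67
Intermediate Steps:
(10*((-3 - 4)/(0 + 3/(-2))))*13 = (10*(-7/(0 + 3*(-1/2))))*13 = (10*(-7/(0 - 3/2)))*13 = (10*(-7/(-3/2)))*13 = (10*(-7*(-2/3)))*13 = (10*(14/3))*13 = (140/3)*13 = 1820/3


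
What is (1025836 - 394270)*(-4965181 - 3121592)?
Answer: -5107330876518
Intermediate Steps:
(1025836 - 394270)*(-4965181 - 3121592) = 631566*(-8086773) = -5107330876518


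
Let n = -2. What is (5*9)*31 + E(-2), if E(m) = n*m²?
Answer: 1387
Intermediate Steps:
E(m) = -2*m²
(5*9)*31 + E(-2) = (5*9)*31 - 2*(-2)² = 45*31 - 2*4 = 1395 - 8 = 1387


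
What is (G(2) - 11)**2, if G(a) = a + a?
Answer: 49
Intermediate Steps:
G(a) = 2*a
(G(2) - 11)**2 = (2*2 - 11)**2 = (4 - 11)**2 = (-7)**2 = 49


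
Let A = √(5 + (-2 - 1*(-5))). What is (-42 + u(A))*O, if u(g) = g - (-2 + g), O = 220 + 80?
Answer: -12000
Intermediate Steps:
A = 2*√2 (A = √(5 + (-2 + 5)) = √(5 + 3) = √8 = 2*√2 ≈ 2.8284)
O = 300
u(g) = 2 (u(g) = g + (2 - g) = 2)
(-42 + u(A))*O = (-42 + 2)*300 = -40*300 = -12000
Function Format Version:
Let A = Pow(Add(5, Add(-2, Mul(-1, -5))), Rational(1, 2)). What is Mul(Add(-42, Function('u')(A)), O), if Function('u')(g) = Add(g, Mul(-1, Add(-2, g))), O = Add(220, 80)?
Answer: -12000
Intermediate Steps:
A = Mul(2, Pow(2, Rational(1, 2))) (A = Pow(Add(5, Add(-2, 5)), Rational(1, 2)) = Pow(Add(5, 3), Rational(1, 2)) = Pow(8, Rational(1, 2)) = Mul(2, Pow(2, Rational(1, 2))) ≈ 2.8284)
O = 300
Function('u')(g) = 2 (Function('u')(g) = Add(g, Add(2, Mul(-1, g))) = 2)
Mul(Add(-42, Function('u')(A)), O) = Mul(Add(-42, 2), 300) = Mul(-40, 300) = -12000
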